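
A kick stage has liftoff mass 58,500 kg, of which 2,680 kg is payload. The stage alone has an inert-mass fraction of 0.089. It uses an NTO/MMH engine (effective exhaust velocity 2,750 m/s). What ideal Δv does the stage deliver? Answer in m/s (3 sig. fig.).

Δv ≈ 5600 m/s

Stage wet mass = m₀ − payload = 58,500 − 2,680 = 55,820 kg.
Stage dry mass = ε × stage wet mass = 0.089 × 55,820 = 4,967.98 kg.
Burnout mass m_f = stage dry + payload = 4,967.98 + 2,680 = 7,647.98 kg.
Δv = v_e · ln(58,500/7,647.98) = 2750.0 × ln(7.649) = 2750.0 × 2.0346 ≈ 5595 m/s.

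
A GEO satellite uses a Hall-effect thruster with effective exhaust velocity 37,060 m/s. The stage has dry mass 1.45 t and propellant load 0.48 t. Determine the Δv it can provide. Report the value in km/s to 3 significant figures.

Δv ≈ 10.6 km/s

m₀ = m_dry + m_prop = 1.45 + 0.48 = 1.93 t.
By the Tsiolkovsky rocket equation, Δv = v_e · ln(m₀/m_f) = 37060.0 × ln(1.331) = 37060.0 × 0.2860 ≈ 10597.5 m/s.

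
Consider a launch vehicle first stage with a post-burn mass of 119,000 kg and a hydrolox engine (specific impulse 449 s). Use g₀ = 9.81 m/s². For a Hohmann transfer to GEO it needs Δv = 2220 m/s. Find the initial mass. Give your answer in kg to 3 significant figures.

v_e = Isp · g₀ = 449 × 9.81 = 4404.7 m/s.
m₀/m_f = exp(Δv / v_e) = exp(2220 / 4404.7) = exp(0.5040) = 1.6553.
m₀ = m_f × 1.6553 = 119,000 × 1.6553 = 196,981 kg.

initial mass ≈ 197000 kg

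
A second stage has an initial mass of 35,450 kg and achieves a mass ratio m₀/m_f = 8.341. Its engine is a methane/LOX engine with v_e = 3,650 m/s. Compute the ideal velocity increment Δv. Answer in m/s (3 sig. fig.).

Δv ≈ 7740 m/s

Δv = v_e · ln(8.341) = 3650.0 × 2.1212 ≈ 7742.3 m/s.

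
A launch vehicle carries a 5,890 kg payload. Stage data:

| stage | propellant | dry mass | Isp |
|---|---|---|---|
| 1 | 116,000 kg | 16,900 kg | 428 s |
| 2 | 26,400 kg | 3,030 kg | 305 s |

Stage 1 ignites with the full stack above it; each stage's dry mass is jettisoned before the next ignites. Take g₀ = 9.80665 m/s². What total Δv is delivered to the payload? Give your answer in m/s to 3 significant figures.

Δv ≈ 9030 m/s

Ignition mass of stage 1 = 116,000+16,900 + 26,400+3,030 + 5,890 = 168,220 kg.
Stage 1: m₀ = 168,220 kg, m_f = 168,220 − 116,000 = 52,220 kg; Δv = 428×9.80665×ln(3.221) = 4197.2×1.1698 ≈ 4910 m/s.
Stage 2: m₀ = 35,320 kg, m_f = 35,320 − 26,400 = 8,920 kg; Δv = 305×9.80665×ln(3.96) = 2991.0×1.3762 ≈ 4116 m/s.
Total Δv = 4910 + 4116 = 9026 m/s.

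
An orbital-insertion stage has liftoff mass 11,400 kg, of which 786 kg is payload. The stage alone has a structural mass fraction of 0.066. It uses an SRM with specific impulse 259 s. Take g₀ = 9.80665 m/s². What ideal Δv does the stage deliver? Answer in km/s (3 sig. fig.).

Stage wet mass = m₀ − payload = 11,400 − 786 = 10,614 kg.
Stage dry mass = ε × stage wet mass = 0.066 × 10,614 = 700.524 kg.
Burnout mass m_f = stage dry + payload = 700.524 + 786 = 1,486.524 kg.
v_e = Isp · g₀ = 259 × 9.80665 = 2539.9 m/s.
Using Δv = v_e ln(m₀/m_f): Δv = v_e · ln(11,400/1,486.524) = 2539.9 × ln(7.669) = 2539.9 × 2.0372 ≈ 5174 m/s.

Δv ≈ 5.17 km/s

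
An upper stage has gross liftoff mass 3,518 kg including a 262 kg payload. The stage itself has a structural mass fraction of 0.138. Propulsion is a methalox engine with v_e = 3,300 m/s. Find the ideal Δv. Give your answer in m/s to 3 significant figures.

Stage wet mass = m₀ − payload = 3,518 − 262 = 3,256 kg.
Stage dry mass = ε × stage wet mass = 0.138 × 3,256 = 449.328 kg.
Burnout mass m_f = stage dry + payload = 449.328 + 262 = 711.328 kg.
From the ideal rocket equation, Δv = v_e · ln(3,518/711.328) = 3300.0 × ln(4.946) = 3300.0 × 1.5985 ≈ 5275 m/s.

Δv ≈ 5280 m/s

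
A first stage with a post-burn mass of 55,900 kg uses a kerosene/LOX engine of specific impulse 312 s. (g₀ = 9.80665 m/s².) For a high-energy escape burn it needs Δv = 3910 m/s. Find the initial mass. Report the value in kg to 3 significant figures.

v_e = Isp · g₀ = 312 × 9.80665 = 3059.7 m/s.
Using Δv = v_e ln(m₀/m_f): m₀/m_f = exp(Δv / v_e) = exp(3910 / 3059.7) = exp(1.2779) = 3.5891.
m₀ = m_f × 3.5891 = 55,900 × 3.5891 = 200,631 kg.

initial mass ≈ 201000 kg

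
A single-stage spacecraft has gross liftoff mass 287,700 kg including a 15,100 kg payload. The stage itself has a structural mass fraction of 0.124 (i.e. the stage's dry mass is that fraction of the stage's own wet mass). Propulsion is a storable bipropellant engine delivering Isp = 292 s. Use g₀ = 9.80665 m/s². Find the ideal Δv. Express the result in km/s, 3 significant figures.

Stage wet mass = m₀ − payload = 287,700 − 15,100 = 272,600 kg.
Stage dry mass = ε × stage wet mass = 0.124 × 272,600 = 33,802.4 kg.
Burnout mass m_f = stage dry + payload = 33,802.4 + 15,100 = 48,902.4 kg.
v_e = Isp · g₀ = 292 × 9.80665 = 2863.5 m/s.
From the ideal rocket equation, Δv = v_e · ln(287,700/48,902.4) = 2863.5 × ln(5.883) = 2863.5 × 1.7721 ≈ 5074 m/s.

Δv ≈ 5.07 km/s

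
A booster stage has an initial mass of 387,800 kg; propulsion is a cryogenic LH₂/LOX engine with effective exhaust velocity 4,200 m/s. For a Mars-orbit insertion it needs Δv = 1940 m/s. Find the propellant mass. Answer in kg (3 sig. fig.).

m₀/m_f = exp(Δv / v_e) = exp(1940 / 4200.0) = exp(0.4619) = 1.5871.
m_f = 387,800 / 1.5871 = 244,345 kg, so propellant = m₀ − m_f = 387,800 − 244,345 = 143,455 kg.

propellant mass ≈ 143000 kg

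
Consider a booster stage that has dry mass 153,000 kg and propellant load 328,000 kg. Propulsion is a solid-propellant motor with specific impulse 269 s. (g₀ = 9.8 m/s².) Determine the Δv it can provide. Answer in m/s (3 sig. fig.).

Δv ≈ 3020 m/s

v_e = Isp · g₀ = 269 × 9.8 = 2636.2 m/s.
m₀ = m_dry + m_prop = 153,000 + 328,000 = 481,000 kg.
Δv = v_e · ln(m₀/m_f) = 2636.2 × ln(3.144) = 2636.2 × 1.1454 ≈ 3019.6 m/s.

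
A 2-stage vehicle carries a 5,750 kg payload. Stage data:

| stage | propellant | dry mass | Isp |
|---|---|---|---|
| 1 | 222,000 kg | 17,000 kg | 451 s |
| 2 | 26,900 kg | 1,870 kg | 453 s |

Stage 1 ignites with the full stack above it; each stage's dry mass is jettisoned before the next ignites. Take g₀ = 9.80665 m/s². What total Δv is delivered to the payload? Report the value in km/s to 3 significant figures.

Ignition mass of stage 1 = 222,000+17,000 + 26,900+1,870 + 5,750 = 273,520 kg.
Stage 1: m₀ = 273,520 kg, m_f = 273,520 − 222,000 = 51,520 kg; Δv = 451×9.80665×ln(5.309) = 4422.8×1.6694 ≈ 7383 m/s.
Stage 2: m₀ = 34,520 kg, m_f = 34,520 − 26,900 = 7,620 kg; Δv = 453×9.80665×ln(4.53) = 4442.4×1.5108 ≈ 6711 m/s.
Total Δv = 7383 + 6711 = 14094 m/s.

Δv ≈ 14.1 km/s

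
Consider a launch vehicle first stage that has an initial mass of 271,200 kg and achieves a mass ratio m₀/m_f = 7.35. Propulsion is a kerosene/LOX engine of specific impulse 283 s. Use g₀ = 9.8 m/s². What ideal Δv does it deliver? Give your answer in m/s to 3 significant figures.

Δv ≈ 5530 m/s

v_e = Isp · g₀ = 283 × 9.8 = 2773.4 m/s.
Δv = v_e · ln(7.35) = 2773.4 × 1.9947 ≈ 5532.1 m/s.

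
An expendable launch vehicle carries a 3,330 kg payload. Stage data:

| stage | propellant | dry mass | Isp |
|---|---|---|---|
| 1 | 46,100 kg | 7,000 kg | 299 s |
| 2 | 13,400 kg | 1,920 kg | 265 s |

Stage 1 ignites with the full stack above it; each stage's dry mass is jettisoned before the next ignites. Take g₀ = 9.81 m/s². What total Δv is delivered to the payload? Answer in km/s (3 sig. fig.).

Ignition mass of stage 1 = 46,100+7,000 + 13,400+1,920 + 3,330 = 71,750 kg.
Stage 1: m₀ = 71,750 kg, m_f = 71,750 − 46,100 = 25,650 kg; Δv = 299×9.81×ln(2.797) = 2933.2×1.0286 ≈ 3017 m/s.
Stage 2: m₀ = 18,650 kg, m_f = 18,650 − 13,400 = 5,250 kg; Δv = 265×9.81×ln(3.552) = 2599.7×1.2676 ≈ 3295 m/s.
Total Δv = 3017 + 3295 = 6312 m/s.

Δv ≈ 6.31 km/s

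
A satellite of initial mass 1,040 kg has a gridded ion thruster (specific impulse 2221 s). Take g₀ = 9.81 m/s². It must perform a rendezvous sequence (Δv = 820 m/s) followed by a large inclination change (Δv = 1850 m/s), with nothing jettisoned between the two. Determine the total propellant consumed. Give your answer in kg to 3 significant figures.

total propellant consumed ≈ 120 kg

v_e = Isp · g₀ = 2221 × 9.81 = 21788.0 m/s.
After the first burn: m = 1040 × exp(−820/21788.0) = 1040 × 0.96306 = 1,001.58 kg.
After the second burn: m = 1,001.58 × exp(−1850/21788.0) = 1,001.58 × 0.91860 = 920.051 kg.
Total propellant = m₀ − m_final = 1040 − 920.051 = 119.949 kg.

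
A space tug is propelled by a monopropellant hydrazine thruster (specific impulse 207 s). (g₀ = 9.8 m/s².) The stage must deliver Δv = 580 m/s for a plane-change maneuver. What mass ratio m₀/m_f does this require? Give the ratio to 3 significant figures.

v_e = Isp · g₀ = 207 × 9.8 = 2028.6 m/s.
Rocket equation: m₀/m_f = exp(Δv / v_e) = exp(580 / 2028.6) = exp(0.2859) = 1.3310.

mass ratio ≈ 1.33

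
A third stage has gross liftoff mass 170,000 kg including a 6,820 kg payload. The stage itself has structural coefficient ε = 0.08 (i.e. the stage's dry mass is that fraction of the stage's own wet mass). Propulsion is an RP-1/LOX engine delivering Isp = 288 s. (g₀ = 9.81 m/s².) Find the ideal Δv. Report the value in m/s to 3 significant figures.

Δv ≈ 6060 m/s

Stage wet mass = m₀ − payload = 170,000 − 6,820 = 163,180 kg.
Stage dry mass = ε × stage wet mass = 0.08 × 163,180 = 13,054.4 kg.
Burnout mass m_f = stage dry + payload = 13,054.4 + 6,820 = 19,874.4 kg.
v_e = Isp · g₀ = 288 × 9.81 = 2825.3 m/s.
By the Tsiolkovsky rocket equation, Δv = v_e · ln(170,000/19,874.4) = 2825.3 × ln(8.554) = 2825.3 × 2.1464 ≈ 6064 m/s.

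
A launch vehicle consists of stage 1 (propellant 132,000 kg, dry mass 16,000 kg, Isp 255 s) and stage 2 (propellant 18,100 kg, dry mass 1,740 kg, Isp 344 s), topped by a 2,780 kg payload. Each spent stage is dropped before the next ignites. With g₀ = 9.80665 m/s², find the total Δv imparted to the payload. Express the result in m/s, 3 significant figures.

Δv ≈ 9150 m/s

Ignition mass of stage 1 = 132,000+16,000 + 18,100+1,740 + 2,780 = 170,620 kg.
Stage 1: m₀ = 170,620 kg, m_f = 170,620 − 132,000 = 38,620 kg; Δv = 255×9.80665×ln(4.418) = 2500.7×1.4857 ≈ 3715 m/s.
Stage 2: m₀ = 22,620 kg, m_f = 22,620 − 18,100 = 4,520 kg; Δv = 344×9.80665×ln(5.004) = 3373.5×1.6103 ≈ 5432 m/s.
Total Δv = 3715 + 5432 = 9147 m/s.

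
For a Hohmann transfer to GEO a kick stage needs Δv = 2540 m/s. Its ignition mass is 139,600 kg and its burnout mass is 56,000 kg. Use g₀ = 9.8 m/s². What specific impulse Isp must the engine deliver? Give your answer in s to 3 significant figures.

ln(m₀/m_f) = ln(139600/56000) = ln(2.493) = 0.9134.
v_e = Δv / ln(m₀/m_f) = 2540 / 0.9134 = 2780.7 m/s.
Isp = v_e / g₀ = 2780.7 / 9.8 = 283.7 s.

Isp ≈ 284 s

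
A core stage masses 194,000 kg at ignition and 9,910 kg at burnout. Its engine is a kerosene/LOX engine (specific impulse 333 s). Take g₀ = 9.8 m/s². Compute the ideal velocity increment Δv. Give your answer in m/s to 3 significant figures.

v_e = Isp · g₀ = 333 × 9.8 = 3263.4 m/s.
By the Tsiolkovsky rocket equation, Δv = v_e · ln(m₀/m_f) = 3263.4 × ln(19.58) = 3263.4 × 2.9743 ≈ 9706.4 m/s.

Δv ≈ 9710 m/s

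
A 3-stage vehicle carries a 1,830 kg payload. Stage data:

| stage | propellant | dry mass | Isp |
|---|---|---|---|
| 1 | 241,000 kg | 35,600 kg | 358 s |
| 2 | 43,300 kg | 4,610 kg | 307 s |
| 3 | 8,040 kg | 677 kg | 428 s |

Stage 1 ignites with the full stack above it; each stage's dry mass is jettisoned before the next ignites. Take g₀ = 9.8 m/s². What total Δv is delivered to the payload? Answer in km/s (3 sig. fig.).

Δv ≈ 14.5 km/s

Ignition mass of stage 1 = 241,000+35,600 + 43,300+4,610 + 8,040+677 + 1,830 = 335,057 kg.
Stage 1: m₀ = 335,057 kg, m_f = 335,057 − 241,000 = 94,057 kg; Δv = 358×9.8×ln(3.562) = 3508.4×1.2704 ≈ 4457 m/s.
Stage 2: m₀ = 58,457 kg, m_f = 58,457 − 43,300 = 15,157 kg; Δv = 307×9.8×ln(3.857) = 3008.6×1.3498 ≈ 4061 m/s.
Stage 3: m₀ = 10,547 kg, m_f = 10,547 − 8,040 = 2,507 kg; Δv = 428×9.8×ln(4.207) = 4194.4×1.4368 ≈ 6026 m/s.
Total Δv = 4457 + 4061 + 6026 = 14544 m/s.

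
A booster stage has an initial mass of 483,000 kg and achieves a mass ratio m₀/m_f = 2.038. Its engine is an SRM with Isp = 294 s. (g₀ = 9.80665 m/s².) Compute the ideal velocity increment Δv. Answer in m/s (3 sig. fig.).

Δv ≈ 2050 m/s

v_e = Isp · g₀ = 294 × 9.80665 = 2883.2 m/s.
Using Δv = v_e ln(m₀/m_f): Δv = v_e · ln(2.038) = 2883.2 × 0.7120 ≈ 2052.7 m/s.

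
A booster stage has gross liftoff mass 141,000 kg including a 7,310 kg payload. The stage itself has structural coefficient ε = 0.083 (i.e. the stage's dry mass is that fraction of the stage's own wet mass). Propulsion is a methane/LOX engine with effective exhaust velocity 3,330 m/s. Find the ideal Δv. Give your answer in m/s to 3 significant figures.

Stage wet mass = m₀ − payload = 141,000 − 7,310 = 133,690 kg.
Stage dry mass = ε × stage wet mass = 0.083 × 133,690 = 11,096.3 kg.
Burnout mass m_f = stage dry + payload = 11,096.3 + 7,310 = 18,406.3 kg.
From the ideal rocket equation, Δv = v_e · ln(141,000/18,406.3) = 3330.0 × ln(7.66) = 3330.0 × 2.0361 ≈ 6780 m/s.

Δv ≈ 6780 m/s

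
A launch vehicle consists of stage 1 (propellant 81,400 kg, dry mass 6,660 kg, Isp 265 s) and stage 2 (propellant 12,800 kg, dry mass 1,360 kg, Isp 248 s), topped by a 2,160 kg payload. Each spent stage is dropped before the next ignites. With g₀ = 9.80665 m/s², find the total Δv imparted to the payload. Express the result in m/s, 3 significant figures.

Δv ≈ 7660 m/s

Ignition mass of stage 1 = 81,400+6,660 + 12,800+1,360 + 2,160 = 104,380 kg.
Stage 1: m₀ = 104,380 kg, m_f = 104,380 − 81,400 = 22,980 kg; Δv = 265×9.80665×ln(4.542) = 2598.8×1.5134 ≈ 3933 m/s.
Stage 2: m₀ = 16,320 kg, m_f = 16,320 − 12,800 = 3,520 kg; Δv = 248×9.80665×ln(4.636) = 2432.0×1.5339 ≈ 3731 m/s.
Total Δv = 3933 + 3731 = 7664 m/s.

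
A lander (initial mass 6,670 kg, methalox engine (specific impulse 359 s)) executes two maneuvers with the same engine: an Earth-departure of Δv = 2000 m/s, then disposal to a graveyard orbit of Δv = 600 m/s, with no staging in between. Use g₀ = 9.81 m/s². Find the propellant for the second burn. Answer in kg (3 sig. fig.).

v_e = Isp · g₀ = 359 × 9.81 = 3521.8 m/s.
After the first burn: m = 6670 × exp(−2000/3521.8) = 6670 × 0.56672 = 3,780.02 kg.
After the second burn: m = 3,780.02 × exp(−600/3521.8) = 3,780.02 × 0.84335 = 3,187.88 kg.
Second-burn propellant = 3,780.02 − 3,187.88 = 592.14 kg.

propellant for the second burn ≈ 592 kg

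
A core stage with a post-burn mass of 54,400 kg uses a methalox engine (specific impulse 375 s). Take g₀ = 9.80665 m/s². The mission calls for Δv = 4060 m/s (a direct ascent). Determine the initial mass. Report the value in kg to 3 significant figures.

v_e = Isp · g₀ = 375 × 9.80665 = 3677.5 m/s.
m₀/m_f = exp(Δv / v_e) = exp(4060 / 3677.5) = exp(1.1040) = 3.0162.
m₀ = m_f × 3.0162 = 54,400 × 3.0162 = 164,081 kg.

initial mass ≈ 164000 kg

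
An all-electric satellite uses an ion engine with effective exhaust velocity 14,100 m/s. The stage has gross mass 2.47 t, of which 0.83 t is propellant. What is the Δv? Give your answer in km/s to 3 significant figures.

Δv ≈ 5.77 km/s

m_f = m₀ − m_prop = 2.47 − 0.83 = 1.64 t.
Δv = v_e · ln(m₀/m_f) = 14100.0 × ln(1.506) = 14100.0 × 0.4095 ≈ 5774.3 m/s.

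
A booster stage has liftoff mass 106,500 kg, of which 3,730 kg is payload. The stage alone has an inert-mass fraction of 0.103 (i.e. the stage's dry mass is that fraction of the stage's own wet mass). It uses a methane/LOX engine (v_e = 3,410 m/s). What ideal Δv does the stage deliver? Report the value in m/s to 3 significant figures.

Stage wet mass = m₀ − payload = 106,500 − 3,730 = 102,770 kg.
Stage dry mass = ε × stage wet mass = 0.103 × 102,770 = 10,585.3 kg.
Burnout mass m_f = stage dry + payload = 10,585.3 + 3,730 = 14,315.3 kg.
From the ideal rocket equation, Δv = v_e · ln(106,500/14,315.3) = 3410.0 × ln(7.44) = 3410.0 × 2.0068 ≈ 6843 m/s.

Δv ≈ 6840 m/s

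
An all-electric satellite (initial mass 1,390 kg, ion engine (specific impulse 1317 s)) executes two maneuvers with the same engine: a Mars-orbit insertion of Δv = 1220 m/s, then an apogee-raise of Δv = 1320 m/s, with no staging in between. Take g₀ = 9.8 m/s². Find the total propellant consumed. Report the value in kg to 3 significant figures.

total propellant consumed ≈ 248 kg

v_e = Isp · g₀ = 1317 × 9.8 = 12906.6 m/s.
After the first burn: m = 1390 × exp(−1220/12906.6) = 1390 × 0.90980 = 1,264.62 kg.
After the second burn: m = 1,264.62 × exp(−1320/12906.6) = 1,264.62 × 0.90278 = 1,141.67 kg.
Total propellant = m₀ − m_final = 1390 − 1,141.67 = 248.33 kg.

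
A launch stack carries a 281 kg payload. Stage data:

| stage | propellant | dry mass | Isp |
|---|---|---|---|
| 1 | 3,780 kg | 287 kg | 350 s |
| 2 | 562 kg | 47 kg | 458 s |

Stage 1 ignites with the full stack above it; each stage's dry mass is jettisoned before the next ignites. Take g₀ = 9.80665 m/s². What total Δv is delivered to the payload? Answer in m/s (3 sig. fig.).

Ignition mass of stage 1 = 3,780+287 + 562+47 + 281 = 4,957 kg.
Stage 1: m₀ = 4,957 kg, m_f = 4,957 − 3,780 = 1,177 kg; Δv = 350×9.80665×ln(4.212) = 3432.3×1.4378 ≈ 4935 m/s.
Stage 2: m₀ = 890 kg, m_f = 890 − 562 = 328 kg; Δv = 458×9.80665×ln(2.713) = 4491.4×0.9982 ≈ 4483 m/s.
Total Δv = 4935 + 4483 = 9418 m/s.

Δv ≈ 9420 m/s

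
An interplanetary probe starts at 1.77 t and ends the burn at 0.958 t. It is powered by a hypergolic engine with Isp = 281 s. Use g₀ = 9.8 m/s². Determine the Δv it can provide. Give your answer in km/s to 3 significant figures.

v_e = Isp · g₀ = 281 × 9.8 = 2753.8 m/s.
By the Tsiolkovsky rocket equation, Δv = v_e · ln(m₀/m_f) = 2753.8 × ln(1.848) = 2753.8 × 0.6139 ≈ 1690.5 m/s.

Δv ≈ 1.69 km/s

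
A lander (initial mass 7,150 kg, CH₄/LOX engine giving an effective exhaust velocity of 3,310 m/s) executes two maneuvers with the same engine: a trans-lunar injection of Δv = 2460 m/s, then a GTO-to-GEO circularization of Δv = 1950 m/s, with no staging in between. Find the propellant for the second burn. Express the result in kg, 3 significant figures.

After the first burn: m = 7150 × exp(−2460/3310.0) = 7150 × 0.47559 = 3,400.47 kg.
After the second burn: m = 3,400.47 × exp(−1950/3310.0) = 3,400.47 × 0.55481 = 1,886.61 kg.
Second-burn propellant = 3,400.47 − 1,886.61 = 1,513.86 kg.

propellant for the second burn ≈ 1510 kg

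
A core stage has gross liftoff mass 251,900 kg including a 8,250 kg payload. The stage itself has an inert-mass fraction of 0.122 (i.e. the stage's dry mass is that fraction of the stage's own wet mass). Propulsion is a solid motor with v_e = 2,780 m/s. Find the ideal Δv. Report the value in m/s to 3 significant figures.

Stage wet mass = m₀ − payload = 251,900 − 8,250 = 243,650 kg.
Stage dry mass = ε × stage wet mass = 0.122 × 243,650 = 29,725.3 kg.
Burnout mass m_f = stage dry + payload = 29,725.3 + 8,250 = 37,975.3 kg.
By the Tsiolkovsky rocket equation, Δv = v_e · ln(251,900/37,975.3) = 2780.0 × ln(6.633) = 2780.0 × 1.8921 ≈ 5260 m/s.

Δv ≈ 5260 m/s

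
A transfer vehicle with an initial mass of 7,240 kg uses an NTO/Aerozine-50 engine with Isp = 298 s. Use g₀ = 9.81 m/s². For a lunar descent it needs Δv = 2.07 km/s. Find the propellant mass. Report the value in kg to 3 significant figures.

v_e = Isp · g₀ = 298 × 9.81 = 2923.4 m/s.
Rocket equation: m₀/m_f = exp(Δv / v_e) = exp(2070 / 2923.4) = exp(0.7081) = 2.0301.
m_f = 7,240 / 2.0301 = 3,566.33 kg, so propellant = m₀ − m_f = 7,240 − 3,566.33 = 3,673.67 kg.

propellant mass ≈ 3670 kg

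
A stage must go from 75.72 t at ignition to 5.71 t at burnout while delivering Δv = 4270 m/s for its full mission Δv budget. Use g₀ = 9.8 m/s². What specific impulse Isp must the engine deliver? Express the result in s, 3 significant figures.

ln(m₀/m_f) = ln(75720/5710) = ln(13.26) = 2.5848.
From the ideal rocket equation, v_e = Δv / ln(m₀/m_f) = 4270 / 2.5848 = 1652.0 m/s.
Isp = v_e / g₀ = 1652.0 / 9.8 = 168.6 s.

Isp ≈ 169 s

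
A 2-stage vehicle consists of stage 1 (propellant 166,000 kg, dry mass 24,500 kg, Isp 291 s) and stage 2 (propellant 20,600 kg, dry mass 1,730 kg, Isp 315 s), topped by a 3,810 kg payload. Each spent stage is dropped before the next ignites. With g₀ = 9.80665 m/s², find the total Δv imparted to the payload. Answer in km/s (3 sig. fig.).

Δv ≈ 8.94 km/s

Ignition mass of stage 1 = 166,000+24,500 + 20,600+1,730 + 3,810 = 216,640 kg.
Stage 1: m₀ = 216,640 kg, m_f = 216,640 − 166,000 = 50,640 kg; Δv = 291×9.80665×ln(4.278) = 2853.7×1.4535 ≈ 4148 m/s.
Stage 2: m₀ = 26,140 kg, m_f = 26,140 − 20,600 = 5,540 kg; Δv = 315×9.80665×ln(4.718) = 3089.1×1.5515 ≈ 4793 m/s.
Total Δv = 4148 + 4793 = 8941 m/s.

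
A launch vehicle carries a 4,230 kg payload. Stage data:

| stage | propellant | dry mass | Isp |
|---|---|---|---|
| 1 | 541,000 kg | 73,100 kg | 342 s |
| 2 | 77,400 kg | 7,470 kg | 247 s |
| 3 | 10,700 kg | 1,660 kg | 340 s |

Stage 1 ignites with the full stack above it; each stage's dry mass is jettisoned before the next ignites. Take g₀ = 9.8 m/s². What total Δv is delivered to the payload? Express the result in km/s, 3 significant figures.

Δv ≈ 11.7 km/s

Ignition mass of stage 1 = 541,000+73,100 + 77,400+7,470 + 10,700+1,660 + 4,230 = 715,560 kg.
Stage 1: m₀ = 715,560 kg, m_f = 715,560 − 541,000 = 174,560 kg; Δv = 342×9.8×ln(4.099) = 3351.6×1.4108 ≈ 4728 m/s.
Stage 2: m₀ = 101,460 kg, m_f = 101,460 − 77,400 = 24,060 kg; Δv = 247×9.8×ln(4.217) = 2420.6×1.4391 ≈ 3484 m/s.
Stage 3: m₀ = 16,590 kg, m_f = 16,590 − 10,700 = 5,890 kg; Δv = 340×9.8×ln(2.817) = 3332.0×1.0355 ≈ 3450 m/s.
Total Δv = 4728 + 3484 + 3450 = 11662 m/s.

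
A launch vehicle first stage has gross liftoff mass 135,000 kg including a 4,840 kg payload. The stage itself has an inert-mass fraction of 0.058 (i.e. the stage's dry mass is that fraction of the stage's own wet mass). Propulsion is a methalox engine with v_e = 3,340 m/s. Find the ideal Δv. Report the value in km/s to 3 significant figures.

Δv ≈ 7.98 km/s

Stage wet mass = m₀ − payload = 135,000 − 4,840 = 130,160 kg.
Stage dry mass = ε × stage wet mass = 0.058 × 130,160 = 7,549.28 kg.
Burnout mass m_f = stage dry + payload = 7,549.28 + 4,840 = 12,389.28 kg.
From the ideal rocket equation, Δv = v_e · ln(135,000/12,389.28) = 3340.0 × ln(10.9) = 3340.0 × 2.3884 ≈ 7977 m/s.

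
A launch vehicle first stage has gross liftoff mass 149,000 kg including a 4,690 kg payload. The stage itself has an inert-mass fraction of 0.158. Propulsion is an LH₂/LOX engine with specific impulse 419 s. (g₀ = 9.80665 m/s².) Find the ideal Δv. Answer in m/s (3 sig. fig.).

Stage wet mass = m₀ − payload = 149,000 − 4,690 = 144,310 kg.
Stage dry mass = ε × stage wet mass = 0.158 × 144,310 = 22,801 kg.
Burnout mass m_f = stage dry + payload = 22,801 + 4,690 = 27,491 kg.
v_e = Isp · g₀ = 419 × 9.80665 = 4109.0 m/s.
From the ideal rocket equation, Δv = v_e · ln(149,000/27,491) = 4109.0 × ln(5.42) = 4109.0 × 1.6901 ≈ 6945 m/s.

Δv ≈ 6940 m/s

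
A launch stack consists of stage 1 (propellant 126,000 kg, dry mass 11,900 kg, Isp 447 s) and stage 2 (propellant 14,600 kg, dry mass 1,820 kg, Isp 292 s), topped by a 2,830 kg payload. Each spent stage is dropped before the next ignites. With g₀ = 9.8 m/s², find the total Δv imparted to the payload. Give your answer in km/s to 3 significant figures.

Δv ≈ 11.2 km/s

Ignition mass of stage 1 = 126,000+11,900 + 14,600+1,820 + 2,830 = 157,150 kg.
Stage 1: m₀ = 157,150 kg, m_f = 157,150 − 126,000 = 31,150 kg; Δv = 447×9.8×ln(5.045) = 4380.6×1.6184 ≈ 7090 m/s.
Stage 2: m₀ = 19,250 kg, m_f = 19,250 − 14,600 = 4,650 kg; Δv = 292×9.8×ln(4.14) = 2861.6×1.4206 ≈ 4065 m/s.
Total Δv = 7090 + 4065 = 11155 m/s.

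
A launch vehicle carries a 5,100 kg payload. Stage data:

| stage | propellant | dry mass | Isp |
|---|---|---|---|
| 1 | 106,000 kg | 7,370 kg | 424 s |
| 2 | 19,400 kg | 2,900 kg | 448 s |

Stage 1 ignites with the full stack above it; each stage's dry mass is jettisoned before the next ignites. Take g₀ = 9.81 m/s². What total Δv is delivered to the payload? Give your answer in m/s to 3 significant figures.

Ignition mass of stage 1 = 106,000+7,370 + 19,400+2,900 + 5,100 = 140,770 kg.
Stage 1: m₀ = 140,770 kg, m_f = 140,770 − 106,000 = 34,770 kg; Δv = 424×9.81×ln(4.049) = 4159.4×1.3984 ≈ 5816 m/s.
Stage 2: m₀ = 27,400 kg, m_f = 27,400 − 19,400 = 8,000 kg; Δv = 448×9.81×ln(3.425) = 4394.9×1.2311 ≈ 5411 m/s.
Total Δv = 5816 + 5411 = 11227 m/s.

Δv ≈ 11200 m/s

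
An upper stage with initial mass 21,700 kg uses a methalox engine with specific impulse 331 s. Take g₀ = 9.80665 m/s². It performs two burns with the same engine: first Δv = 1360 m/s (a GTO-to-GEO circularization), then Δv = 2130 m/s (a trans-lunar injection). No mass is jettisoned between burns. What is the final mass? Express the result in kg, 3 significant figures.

v_e = Isp · g₀ = 331 × 9.80665 = 3246.0 m/s.
After the first burn: m = 21700 × exp(−1360/3246.0) = 21700 × 0.65772 = 14,272.5 kg.
After the second burn: m = 14,272.5 × exp(−2130/3246.0) = 14,272.5 × 0.51882 = 7,404.86 kg.

final mass ≈ 7400 kg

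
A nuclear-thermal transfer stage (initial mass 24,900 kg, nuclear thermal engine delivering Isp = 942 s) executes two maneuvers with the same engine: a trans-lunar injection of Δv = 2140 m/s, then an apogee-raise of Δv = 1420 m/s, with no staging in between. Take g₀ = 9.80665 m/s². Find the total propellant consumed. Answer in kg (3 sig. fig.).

total propellant consumed ≈ 7960 kg

v_e = Isp · g₀ = 942 × 9.80665 = 9237.9 m/s.
After the first burn: m = 24900 × exp(−2140/9237.9) = 24900 × 0.79322 = 19,751.2 kg.
After the second burn: m = 19,751.2 × exp(−1420/9237.9) = 19,751.2 × 0.85752 = 16,937 kg.
Total propellant = m₀ − m_final = 24900 − 16,937 = 7,963 kg.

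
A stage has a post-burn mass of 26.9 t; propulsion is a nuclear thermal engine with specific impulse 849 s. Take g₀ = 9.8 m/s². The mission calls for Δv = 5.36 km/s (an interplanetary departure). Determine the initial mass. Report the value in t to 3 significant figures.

v_e = Isp · g₀ = 849 × 9.8 = 8320.2 m/s.
m₀/m_f = exp(Δv / v_e) = exp(5360 / 8320.2) = exp(0.6442) = 1.9045.
m₀ = m_f × 1.9045 = 26.9 × 1.9045 = 51.2311 t.

initial mass ≈ 51.2 t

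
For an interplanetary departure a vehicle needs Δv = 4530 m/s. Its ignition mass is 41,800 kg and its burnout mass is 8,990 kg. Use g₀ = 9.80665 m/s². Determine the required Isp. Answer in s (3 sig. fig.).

Isp ≈ 301 s

ln(m₀/m_f) = ln(41800/8990) = ln(4.65) = 1.5368.
Rocket equation: v_e = Δv / ln(m₀/m_f) = 4530 / 1.5368 = 2947.7 m/s.
Isp = v_e / g₀ = 2947.7 / 9.80665 = 300.6 s.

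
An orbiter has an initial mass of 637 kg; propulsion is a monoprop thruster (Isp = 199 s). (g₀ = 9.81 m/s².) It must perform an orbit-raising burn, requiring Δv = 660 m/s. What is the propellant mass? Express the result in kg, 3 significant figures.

v_e = Isp · g₀ = 199 × 9.81 = 1952.2 m/s.
Rocket equation: m₀/m_f = exp(Δv / v_e) = exp(660 / 1952.2) = exp(0.3381) = 1.4023.
m_f = 637 / 1.4023 = 454.254 kg, so propellant = m₀ − m_f = 637 − 454.254 = 182.746 kg.

propellant mass ≈ 183 kg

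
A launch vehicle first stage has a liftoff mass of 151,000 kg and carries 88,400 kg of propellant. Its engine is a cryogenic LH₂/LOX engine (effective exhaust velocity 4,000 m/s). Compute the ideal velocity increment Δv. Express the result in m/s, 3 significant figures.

m_f = m₀ − m_prop = 151,000 − 88,400 = 62,600 kg.
By the Tsiolkovsky rocket equation, Δv = v_e · ln(m₀/m_f) = 4000.0 × ln(2.412) = 4000.0 × 0.8805 ≈ 3522.1 m/s.

Δv ≈ 3520 m/s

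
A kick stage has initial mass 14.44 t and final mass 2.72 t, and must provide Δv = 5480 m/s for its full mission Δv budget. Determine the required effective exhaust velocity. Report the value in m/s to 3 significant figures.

ln(m₀/m_f) = ln(14440/2720) = ln(5.309) = 1.6694.
v_e = Δv / ln(m₀/m_f) = 5480 / 1.6694 = 3282.7 m/s.

v_e ≈ 3280 m/s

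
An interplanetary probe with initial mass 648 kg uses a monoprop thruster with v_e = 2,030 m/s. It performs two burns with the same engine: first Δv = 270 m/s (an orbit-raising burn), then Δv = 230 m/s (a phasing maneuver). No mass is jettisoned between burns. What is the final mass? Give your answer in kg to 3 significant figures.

After the first burn: m = 648 × exp(−270/2030.0) = 648 × 0.87546 = 567.298 kg.
After the second burn: m = 567.298 × exp(−230/2030.0) = 567.298 × 0.89288 = 506.529 kg.

final mass ≈ 507 kg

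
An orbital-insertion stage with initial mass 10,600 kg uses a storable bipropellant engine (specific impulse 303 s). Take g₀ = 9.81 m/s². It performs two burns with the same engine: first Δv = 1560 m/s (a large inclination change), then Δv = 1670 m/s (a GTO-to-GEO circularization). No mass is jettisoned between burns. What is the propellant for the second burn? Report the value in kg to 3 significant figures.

v_e = Isp · g₀ = 303 × 9.81 = 2972.4 m/s.
After the first burn: m = 10600 × exp(−1560/2972.4) = 10600 × 0.59166 = 6,271.6 kg.
After the second burn: m = 6,271.6 × exp(−1670/2972.4) = 6,271.6 × 0.57016 = 3,575.82 kg.
Second-burn propellant = 6,271.6 − 3,575.82 = 2,695.78 kg.

propellant for the second burn ≈ 2700 kg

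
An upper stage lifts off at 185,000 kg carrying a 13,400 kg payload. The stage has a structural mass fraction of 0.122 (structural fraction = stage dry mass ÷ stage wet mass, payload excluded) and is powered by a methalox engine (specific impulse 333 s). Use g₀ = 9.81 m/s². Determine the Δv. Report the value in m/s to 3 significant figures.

Stage wet mass = m₀ − payload = 185,000 − 13,400 = 171,600 kg.
Stage dry mass = ε × stage wet mass = 0.122 × 171,600 = 20,935.2 kg.
Burnout mass m_f = stage dry + payload = 20,935.2 + 13,400 = 34,335.2 kg.
v_e = Isp · g₀ = 333 × 9.81 = 3266.7 m/s.
Rocket equation: Δv = v_e · ln(185,000/34,335.2) = 3266.7 × ln(5.388) = 3266.7 × 1.6842 ≈ 5502 m/s.

Δv ≈ 5500 m/s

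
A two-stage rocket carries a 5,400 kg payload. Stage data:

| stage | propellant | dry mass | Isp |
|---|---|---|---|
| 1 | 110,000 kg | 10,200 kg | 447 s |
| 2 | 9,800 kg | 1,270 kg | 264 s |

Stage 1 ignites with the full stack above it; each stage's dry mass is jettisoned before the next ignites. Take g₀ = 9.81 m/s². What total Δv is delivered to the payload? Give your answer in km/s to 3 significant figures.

Δv ≈ 9.51 km/s

Ignition mass of stage 1 = 110,000+10,200 + 9,800+1,270 + 5,400 = 136,670 kg.
Stage 1: m₀ = 136,670 kg, m_f = 136,670 − 110,000 = 26,670 kg; Δv = 447×9.81×ln(5.124) = 4385.1×1.6340 ≈ 7165 m/s.
Stage 2: m₀ = 16,470 kg, m_f = 16,470 − 9,800 = 6,670 kg; Δv = 264×9.81×ln(2.469) = 2589.8×0.9039 ≈ 2341 m/s.
Total Δv = 7165 + 2341 = 9506 m/s.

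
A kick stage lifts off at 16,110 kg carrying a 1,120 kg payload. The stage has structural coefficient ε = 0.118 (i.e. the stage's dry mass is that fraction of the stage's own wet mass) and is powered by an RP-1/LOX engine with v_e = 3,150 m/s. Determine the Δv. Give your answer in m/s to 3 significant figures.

Δv ≈ 5410 m/s

Stage wet mass = m₀ − payload = 16,110 − 1,120 = 14,990 kg.
Stage dry mass = ε × stage wet mass = 0.118 × 14,990 = 1,768.82 kg.
Burnout mass m_f = stage dry + payload = 1,768.82 + 1,120 = 2,888.82 kg.
From the ideal rocket equation, Δv = v_e · ln(16,110/2,888.82) = 3150.0 × ln(5.577) = 3150.0 × 1.7186 ≈ 5414 m/s.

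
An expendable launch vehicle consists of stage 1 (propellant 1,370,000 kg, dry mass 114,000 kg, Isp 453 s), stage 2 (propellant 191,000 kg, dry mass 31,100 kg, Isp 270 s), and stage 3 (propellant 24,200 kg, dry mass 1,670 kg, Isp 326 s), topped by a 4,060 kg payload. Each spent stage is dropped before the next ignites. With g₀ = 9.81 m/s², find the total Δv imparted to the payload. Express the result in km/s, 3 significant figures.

Ignition mass of stage 1 = 1,370,000+114,000 + 191,000+31,100 + 24,200+1,670 + 4,060 = 1,736,030 kg.
Stage 1: m₀ = 1,736,030 kg, m_f = 1,736,030 − 1,370,000 = 366,030 kg; Δv = 453×9.81×ln(4.743) = 4443.9×1.5566 ≈ 6918 m/s.
Stage 2: m₀ = 252,030 kg, m_f = 252,030 − 191,000 = 61,030 kg; Δv = 270×9.81×ln(4.13) = 2648.7×1.4182 ≈ 3756 m/s.
Stage 3: m₀ = 29,930 kg, m_f = 29,930 − 24,200 = 5,730 kg; Δv = 326×9.81×ln(5.223) = 3198.1×1.6531 ≈ 5287 m/s.
Total Δv = 6918 + 3756 + 5287 = 15961 m/s.

Δv ≈ 16.0 km/s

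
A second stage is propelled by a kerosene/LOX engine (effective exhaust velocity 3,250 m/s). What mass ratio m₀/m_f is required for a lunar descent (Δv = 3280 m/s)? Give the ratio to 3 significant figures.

Using Δv = v_e ln(m₀/m_f): m₀/m_f = exp(Δv / v_e) = exp(3280 / 3250.0) = exp(1.0092) = 2.7435.

mass ratio ≈ 2.74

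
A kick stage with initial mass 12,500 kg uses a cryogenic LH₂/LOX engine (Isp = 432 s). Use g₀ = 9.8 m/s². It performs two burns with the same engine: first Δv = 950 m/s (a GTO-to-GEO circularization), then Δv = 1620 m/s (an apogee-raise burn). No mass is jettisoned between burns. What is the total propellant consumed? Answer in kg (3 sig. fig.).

v_e = Isp · g₀ = 432 × 9.8 = 4233.6 m/s.
After the first burn: m = 12500 × exp(−950/4233.6) = 12500 × 0.79900 = 9,987.5 kg.
After the second burn: m = 9,987.5 × exp(−1620/4233.6) = 9,987.5 × 0.68205 = 6,811.97 kg.
Total propellant = m₀ − m_final = 12500 − 6,811.97 = 5,688.03 kg.

total propellant consumed ≈ 5690 kg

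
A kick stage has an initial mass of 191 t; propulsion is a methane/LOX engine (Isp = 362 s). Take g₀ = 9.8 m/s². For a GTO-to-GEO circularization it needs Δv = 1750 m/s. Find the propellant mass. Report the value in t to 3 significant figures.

propellant mass ≈ 74.4 t

v_e = Isp · g₀ = 362 × 9.8 = 3547.6 m/s.
Rocket equation: m₀/m_f = exp(Δv / v_e) = exp(1750 / 3547.6) = exp(0.4933) = 1.6377.
m_f = 191 / 1.6377 = 116.627 t, so propellant = m₀ − m_f = 191 − 116.627 = 74.373 t.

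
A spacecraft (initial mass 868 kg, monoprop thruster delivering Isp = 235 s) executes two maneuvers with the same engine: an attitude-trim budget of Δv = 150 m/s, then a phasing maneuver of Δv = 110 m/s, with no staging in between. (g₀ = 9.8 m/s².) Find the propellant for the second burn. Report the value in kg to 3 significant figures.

v_e = Isp · g₀ = 235 × 9.8 = 2303.0 m/s.
After the first burn: m = 868 × exp(−150/2303.0) = 868 × 0.93694 = 813.264 kg.
After the second burn: m = 813.264 × exp(−110/2303.0) = 813.264 × 0.95336 = 775.333 kg.
Second-burn propellant = 813.264 − 775.333 = 37.931 kg.

propellant for the second burn ≈ 37.9 kg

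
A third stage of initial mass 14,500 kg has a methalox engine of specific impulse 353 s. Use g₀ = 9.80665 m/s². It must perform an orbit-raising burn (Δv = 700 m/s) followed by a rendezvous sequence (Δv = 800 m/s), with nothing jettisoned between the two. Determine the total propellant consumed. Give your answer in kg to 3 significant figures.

total propellant consumed ≈ 5100 kg

v_e = Isp · g₀ = 353 × 9.80665 = 3461.7 m/s.
After the first burn: m = 14500 × exp(−700/3461.7) = 14500 × 0.81692 = 11,845.3 kg.
After the second burn: m = 11,845.3 × exp(−800/3461.7) = 11,845.3 × 0.79366 = 9,401.14 kg.
Total propellant = m₀ − m_final = 14500 − 9,401.14 = 5,098.86 kg.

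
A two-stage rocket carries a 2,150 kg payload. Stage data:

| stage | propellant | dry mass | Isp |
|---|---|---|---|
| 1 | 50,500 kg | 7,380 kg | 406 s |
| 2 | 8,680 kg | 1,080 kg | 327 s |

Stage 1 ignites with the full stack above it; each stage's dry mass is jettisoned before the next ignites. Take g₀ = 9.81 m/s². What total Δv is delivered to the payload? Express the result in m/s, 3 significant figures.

Δv ≈ 9310 m/s

Ignition mass of stage 1 = 50,500+7,380 + 8,680+1,080 + 2,150 = 69,790 kg.
Stage 1: m₀ = 69,790 kg, m_f = 69,790 − 50,500 = 19,290 kg; Δv = 406×9.81×ln(3.618) = 3982.9×1.2859 ≈ 5122 m/s.
Stage 2: m₀ = 11,910 kg, m_f = 11,910 − 8,680 = 3,230 kg; Δv = 327×9.81×ln(3.687) = 3207.9×1.3049 ≈ 4186 m/s.
Total Δv = 5122 + 4186 = 9308 m/s.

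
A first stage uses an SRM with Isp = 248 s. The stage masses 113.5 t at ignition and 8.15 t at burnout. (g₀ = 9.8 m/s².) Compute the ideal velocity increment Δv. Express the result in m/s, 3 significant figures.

v_e = Isp · g₀ = 248 × 9.8 = 2430.4 m/s.
Using Δv = v_e ln(m₀/m_f): Δv = v_e · ln(m₀/m_f) = 2430.4 × ln(13.93) = 2430.4 × 2.6338 ≈ 6401.2 m/s.

Δv ≈ 6400 m/s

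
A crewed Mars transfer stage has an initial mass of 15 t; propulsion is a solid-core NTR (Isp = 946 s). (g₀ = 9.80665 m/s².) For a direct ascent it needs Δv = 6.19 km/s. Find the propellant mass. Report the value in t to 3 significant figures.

v_e = Isp · g₀ = 946 × 9.80665 = 9277.1 m/s.
From the ideal rocket equation, m₀/m_f = exp(Δv / v_e) = exp(6190 / 9277.1) = exp(0.6672) = 1.9488.
m_f = 15 / 1.9488 = 7.69704 t, so propellant = m₀ − m_f = 15 − 7.69704 = 7.30296 t.

propellant mass ≈ 7.30 t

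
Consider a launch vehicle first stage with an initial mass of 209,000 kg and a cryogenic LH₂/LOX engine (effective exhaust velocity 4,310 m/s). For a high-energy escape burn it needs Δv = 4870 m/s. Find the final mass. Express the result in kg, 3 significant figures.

final mass ≈ 67500 kg

m₀/m_f = exp(Δv / v_e) = exp(4870 / 4310.0) = exp(1.1299) = 3.0954.
m_f = m₀ / 3.0954 = 209,000 / 3.0954 = 67,519.5 kg.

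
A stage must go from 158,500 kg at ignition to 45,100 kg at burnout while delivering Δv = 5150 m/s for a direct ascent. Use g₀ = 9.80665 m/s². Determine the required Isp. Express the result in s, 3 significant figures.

Isp ≈ 418 s

ln(m₀/m_f) = ln(158500/45100) = ln(3.514) = 1.2569.
From the ideal rocket equation, v_e = Δv / ln(m₀/m_f) = 5150 / 1.2569 = 4097.5 m/s.
Isp = v_e / g₀ = 4097.5 / 9.80665 = 417.8 s.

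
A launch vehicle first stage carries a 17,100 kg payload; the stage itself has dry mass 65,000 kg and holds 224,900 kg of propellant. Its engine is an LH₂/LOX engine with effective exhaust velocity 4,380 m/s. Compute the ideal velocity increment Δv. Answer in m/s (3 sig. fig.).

Δv ≈ 5780 m/s

m₀ = payload + dry + propellant = 17,100 + 65,000 + 224,900 = 307,000 kg.
m_f = payload + dry = 17,100 + 65,000 = 82,100 kg.
Δv = v_e · ln(m₀/m_f) = 4380.0 × ln(3.739) = 4380.0 × 1.3189 ≈ 5776.8 m/s.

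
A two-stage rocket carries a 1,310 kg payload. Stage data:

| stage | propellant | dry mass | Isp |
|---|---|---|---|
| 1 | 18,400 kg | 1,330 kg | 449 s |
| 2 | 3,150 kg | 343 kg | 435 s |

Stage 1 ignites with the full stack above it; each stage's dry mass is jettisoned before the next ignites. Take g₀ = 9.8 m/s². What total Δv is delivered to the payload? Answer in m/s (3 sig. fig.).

Δv ≈ 10600 m/s

Ignition mass of stage 1 = 18,400+1,330 + 3,150+343 + 1,310 = 24,533 kg.
Stage 1: m₀ = 24,533 kg, m_f = 24,533 − 18,400 = 6,133 kg; Δv = 449×9.8×ln(4) = 4400.2×1.3863 ≈ 6100 m/s.
Stage 2: m₀ = 4,803 kg, m_f = 4,803 − 3,150 = 1,653 kg; Δv = 435×9.8×ln(2.906) = 4263.0×1.0666 ≈ 4547 m/s.
Total Δv = 6100 + 4547 = 10647 m/s.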